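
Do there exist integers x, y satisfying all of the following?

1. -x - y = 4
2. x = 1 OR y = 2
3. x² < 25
Yes

Take x = 1, y = -5. Substituting into each constraint:
  (1) (-1) + 5 = 4 ✓
  (2) x = 1, target 1 ✓ (first branch holds)
  (3) x² = (1)² = 1, and 1 < 25 ✓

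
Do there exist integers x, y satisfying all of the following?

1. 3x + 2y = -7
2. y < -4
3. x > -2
Yes

Take x = 1, y = -5. Substituting into each constraint:
  (1) 3(1) + 2(-5) = -7 ✓
  (2) -5 < -4 ✓
  (3) 1 > -2 ✓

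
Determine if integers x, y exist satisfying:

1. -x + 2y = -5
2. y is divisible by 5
Yes

Take x = 5, y = 0. Substituting into each constraint:
  (1) (-5) + 2(0) = -5 ✓
  (2) 0 = 5 × 0, remainder 0 ✓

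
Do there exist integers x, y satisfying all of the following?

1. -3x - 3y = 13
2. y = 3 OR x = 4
No

Even the single constraint (-3x - 3y = 13) is infeasible over the integers.

  - -3x - 3y = 13: every term on the left is divisible by 3, so the LHS ≡ 0 (mod 3), but the RHS 13 is not — no integer solution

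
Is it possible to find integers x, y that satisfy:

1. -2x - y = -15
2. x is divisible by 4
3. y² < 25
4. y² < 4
Yes

Take x = 8, y = -1. Substituting into each constraint:
  (1) -2(8) + 1 = -15 ✓
  (2) 8 = 4 × 2, remainder 0 ✓
  (3) y² = (-1)² = 1, and 1 < 25 ✓
  (4) y² = (-1)² = 1, and 1 < 4 ✓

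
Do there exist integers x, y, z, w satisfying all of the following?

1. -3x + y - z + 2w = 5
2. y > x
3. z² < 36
Yes

Take x = -1, y = 0, z = -2, w = 0. Substituting into each constraint:
  (1) -3(-1) + 0 + 2 + 2(0) = 5 ✓
  (2) 0 > -1 ✓
  (3) z² = (-2)² = 4, and 4 < 36 ✓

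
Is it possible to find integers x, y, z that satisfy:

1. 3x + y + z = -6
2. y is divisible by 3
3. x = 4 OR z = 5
Yes

Take x = 4, y = 0, z = -18. Substituting into each constraint:
  (1) 3(4) + 0 + (-18) = -6 ✓
  (2) 0 = 3 × 0, remainder 0 ✓
  (3) x = 4, target 4 ✓ (first branch holds)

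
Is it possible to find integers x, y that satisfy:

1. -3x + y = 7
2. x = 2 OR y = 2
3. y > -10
Yes

Take x = 2, y = 13. Substituting into each constraint:
  (1) -3(2) + 13 = 7 ✓
  (2) x = 2, target 2 ✓ (first branch holds)
  (3) 13 > -10 ✓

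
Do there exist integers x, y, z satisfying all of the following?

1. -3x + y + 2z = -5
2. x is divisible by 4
Yes

Take x = 0, y = 1, z = -3. Substituting into each constraint:
  (1) -3(0) + 1 + 2(-3) = -5 ✓
  (2) 0 = 4 × 0, remainder 0 ✓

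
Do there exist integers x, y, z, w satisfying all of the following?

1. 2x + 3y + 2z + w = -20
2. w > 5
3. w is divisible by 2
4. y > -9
Yes

Take x = 0, y = 0, z = -13, w = 6. Substituting into each constraint:
  (1) 2(0) + 3(0) + 2(-13) + 6 = -20 ✓
  (2) 6 > 5 ✓
  (3) 6 = 2 × 3, remainder 0 ✓
  (4) 0 > -9 ✓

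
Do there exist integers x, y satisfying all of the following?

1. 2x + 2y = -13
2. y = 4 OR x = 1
No

Even the single constraint (2x + 2y = -13) is infeasible over the integers.

  - 2x + 2y = -13: every term on the left is divisible by 2, so the LHS ≡ 0 (mod 2), but the RHS -13 is not — no integer solution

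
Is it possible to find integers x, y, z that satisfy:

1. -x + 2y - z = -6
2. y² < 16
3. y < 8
Yes

Take x = 0, y = 0, z = 6. Substituting into each constraint:
  (1) 0 + 2(0) + (-6) = -6 ✓
  (2) y² = (0)² = 0, and 0 < 16 ✓
  (3) 0 < 8 ✓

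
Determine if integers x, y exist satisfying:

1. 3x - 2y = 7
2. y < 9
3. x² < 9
Yes

Take x = 1, y = -2. Substituting into each constraint:
  (1) 3(1) - 2(-2) = 7 ✓
  (2) -2 < 9 ✓
  (3) x² = (1)² = 1, and 1 < 9 ✓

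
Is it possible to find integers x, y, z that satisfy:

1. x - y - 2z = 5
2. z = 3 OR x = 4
Yes

Take x = 11, y = 0, z = 3. Substituting into each constraint:
  (1) 11 + 0 - 2(3) = 5 ✓
  (2) z = 3, target 3 ✓ (first branch holds)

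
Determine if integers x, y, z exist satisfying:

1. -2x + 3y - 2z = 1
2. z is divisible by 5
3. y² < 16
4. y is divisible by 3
Yes

Take x = 4, y = 3, z = 0. Substituting into each constraint:
  (1) -2(4) + 3(3) - 2(0) = 1 ✓
  (2) 0 = 5 × 0, remainder 0 ✓
  (3) y² = (3)² = 9, and 9 < 16 ✓
  (4) 3 = 3 × 1, remainder 0 ✓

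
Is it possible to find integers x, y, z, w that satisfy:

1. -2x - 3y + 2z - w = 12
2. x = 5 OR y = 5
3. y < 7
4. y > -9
Yes

Take x = 5, y = 6, z = 20, w = 0. Substituting into each constraint:
  (1) -2(5) - 3(6) + 2(20) + 0 = 12 ✓
  (2) x = 5, target 5 ✓ (first branch holds)
  (3) 6 < 7 ✓
  (4) 6 > -9 ✓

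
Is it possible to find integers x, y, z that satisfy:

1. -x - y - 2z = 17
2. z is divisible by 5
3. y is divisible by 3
Yes

Take x = -17, y = 0, z = 0. Substituting into each constraint:
  (1) 17 + 0 - 2(0) = 17 ✓
  (2) 0 = 5 × 0, remainder 0 ✓
  (3) 0 = 3 × 0, remainder 0 ✓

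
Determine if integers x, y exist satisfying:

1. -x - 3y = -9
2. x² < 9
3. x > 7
No

A contradictory subset is {x² < 9, x > 7}. No integer assignment can satisfy these jointly:

  - x² < 9: restricts x to |x| ≤ 2
  - x > 7: bounds one variable relative to a constant

Direct contradiction: the bounds on x require x ≥ 8 and x ≤ 2 simultaneously, which is empty.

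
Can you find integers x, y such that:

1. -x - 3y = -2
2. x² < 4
Yes

Take x = -1, y = 1. Substituting into each constraint:
  (1) 1 - 3(1) = -2 ✓
  (2) x² = (-1)² = 1, and 1 < 4 ✓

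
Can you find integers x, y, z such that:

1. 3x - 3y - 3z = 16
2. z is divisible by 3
No

Even the single constraint (3x - 3y - 3z = 16) is infeasible over the integers.

  - 3x - 3y - 3z = 16: every term on the left is divisible by 3, so the LHS ≡ 0 (mod 3), but the RHS 16 is not — no integer solution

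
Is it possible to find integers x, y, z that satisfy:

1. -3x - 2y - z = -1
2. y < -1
Yes

Take x = 1, y = -2, z = 2. Substituting into each constraint:
  (1) -3(1) - 2(-2) + (-2) = -1 ✓
  (2) -2 < -1 ✓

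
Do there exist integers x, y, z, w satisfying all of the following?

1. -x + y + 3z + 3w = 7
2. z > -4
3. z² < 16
Yes

Take x = 2, y = 0, z = 3, w = 0. Substituting into each constraint:
  (1) (-2) + 0 + 3(3) + 3(0) = 7 ✓
  (2) 3 > -4 ✓
  (3) z² = (3)² = 9, and 9 < 16 ✓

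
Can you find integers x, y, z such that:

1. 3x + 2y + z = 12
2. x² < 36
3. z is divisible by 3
Yes

Take x = 0, y = 6, z = 0. Substituting into each constraint:
  (1) 3(0) + 2(6) + 0 = 12 ✓
  (2) x² = (0)² = 0, and 0 < 36 ✓
  (3) 0 = 3 × 0, remainder 0 ✓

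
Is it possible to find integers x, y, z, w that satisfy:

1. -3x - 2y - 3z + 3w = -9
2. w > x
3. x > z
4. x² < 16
Yes

Take x = 0, y = 9, z = -1, w = 2. Substituting into each constraint:
  (1) -3(0) - 2(9) - 3(-1) + 3(2) = -9 ✓
  (2) 2 > 0 ✓
  (3) 0 > -1 ✓
  (4) x² = (0)² = 0, and 0 < 16 ✓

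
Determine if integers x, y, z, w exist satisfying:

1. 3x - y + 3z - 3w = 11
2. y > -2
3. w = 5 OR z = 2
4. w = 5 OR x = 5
Yes

Take x = 0, y = 1, z = 9, w = 5. Substituting into each constraint:
  (1) 3(0) + (-1) + 3(9) - 3(5) = 11 ✓
  (2) 1 > -2 ✓
  (3) w = 5, target 5 ✓ (first branch holds)
  (4) w = 5, target 5 ✓ (first branch holds)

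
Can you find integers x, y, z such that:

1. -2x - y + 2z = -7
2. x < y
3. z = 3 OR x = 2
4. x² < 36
Yes

Take x = 2, y = 3, z = 0. Substituting into each constraint:
  (1) -2(2) + (-3) + 2(0) = -7 ✓
  (2) 2 < 3 ✓
  (3) x = 2, target 2 ✓ (second branch holds)
  (4) x² = (2)² = 4, and 4 < 36 ✓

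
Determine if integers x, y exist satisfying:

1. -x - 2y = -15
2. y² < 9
Yes

Take x = 15, y = 0. Substituting into each constraint:
  (1) (-15) - 2(0) = -15 ✓
  (2) y² = (0)² = 0, and 0 < 9 ✓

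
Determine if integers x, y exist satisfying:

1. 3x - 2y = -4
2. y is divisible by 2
Yes

Take x = 0, y = 2. Substituting into each constraint:
  (1) 3(0) - 2(2) = -4 ✓
  (2) 2 = 2 × 1, remainder 0 ✓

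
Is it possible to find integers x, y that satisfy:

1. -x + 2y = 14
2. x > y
Yes

Take x = 16, y = 15. Substituting into each constraint:
  (1) (-16) + 2(15) = 14 ✓
  (2) 16 > 15 ✓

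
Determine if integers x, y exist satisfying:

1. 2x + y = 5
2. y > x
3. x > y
No

A contradictory subset is {y > x, x > y}. No integer assignment can satisfy these jointly:

  - y > x: bounds one variable relative to another variable
  - x > y: bounds one variable relative to another variable

Direct contradiction: y > x and x > y cannot both hold.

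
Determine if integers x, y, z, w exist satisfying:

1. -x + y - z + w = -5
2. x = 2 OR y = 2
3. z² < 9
Yes

Take x = 0, y = 2, z = -1, w = -8. Substituting into each constraint:
  (1) 0 + 2 + 1 + (-8) = -5 ✓
  (2) y = 2, target 2 ✓ (second branch holds)
  (3) z² = (-1)² = 1, and 1 < 9 ✓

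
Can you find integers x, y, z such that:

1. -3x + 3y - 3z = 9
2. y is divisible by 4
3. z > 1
Yes

Take x = -5, y = 0, z = 2. Substituting into each constraint:
  (1) -3(-5) + 3(0) - 3(2) = 9 ✓
  (2) 0 = 4 × 0, remainder 0 ✓
  (3) 2 > 1 ✓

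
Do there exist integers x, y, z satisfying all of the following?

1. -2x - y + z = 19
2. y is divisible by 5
Yes

Take x = -9, y = 0, z = 1. Substituting into each constraint:
  (1) -2(-9) + 0 + 1 = 19 ✓
  (2) 0 = 5 × 0, remainder 0 ✓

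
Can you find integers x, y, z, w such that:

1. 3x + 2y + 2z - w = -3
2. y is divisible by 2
Yes

Take x = 0, y = 0, z = 0, w = 3. Substituting into each constraint:
  (1) 3(0) + 2(0) + 2(0) + (-3) = -3 ✓
  (2) 0 = 2 × 0, remainder 0 ✓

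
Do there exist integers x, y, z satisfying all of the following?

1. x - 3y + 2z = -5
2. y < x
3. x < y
No

A contradictory subset is {y < x, x < y}. No integer assignment can satisfy these jointly:

  - y < x: bounds one variable relative to another variable
  - x < y: bounds one variable relative to another variable

Direct contradiction: x > y and y > x cannot both hold.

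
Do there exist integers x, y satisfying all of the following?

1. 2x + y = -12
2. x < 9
Yes

Take x = -6, y = 0. Substituting into each constraint:
  (1) 2(-6) + 0 = -12 ✓
  (2) -6 < 9 ✓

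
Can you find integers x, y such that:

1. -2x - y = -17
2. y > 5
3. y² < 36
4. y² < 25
No

A contradictory subset is {y > 5, y² < 25}. No integer assignment can satisfy these jointly:

  - y > 5: bounds one variable relative to a constant
  - y² < 25: restricts y to |y| ≤ 4

Direct contradiction: the bounds on y require y ≥ 6 and y ≤ 4 simultaneously, which is empty.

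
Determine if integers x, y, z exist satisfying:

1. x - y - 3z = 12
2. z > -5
Yes

Take x = 0, y = -12, z = 0. Substituting into each constraint:
  (1) 0 + 12 - 3(0) = 12 ✓
  (2) 0 > -5 ✓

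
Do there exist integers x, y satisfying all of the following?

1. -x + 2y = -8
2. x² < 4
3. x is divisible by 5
Yes

Take x = 0, y = -4. Substituting into each constraint:
  (1) 0 + 2(-4) = -8 ✓
  (2) x² = (0)² = 0, and 0 < 4 ✓
  (3) 0 = 5 × 0, remainder 0 ✓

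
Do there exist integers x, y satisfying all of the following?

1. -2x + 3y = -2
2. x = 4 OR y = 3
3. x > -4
Yes

Take x = 4, y = 2. Substituting into each constraint:
  (1) -2(4) + 3(2) = -2 ✓
  (2) x = 4, target 4 ✓ (first branch holds)
  (3) 4 > -4 ✓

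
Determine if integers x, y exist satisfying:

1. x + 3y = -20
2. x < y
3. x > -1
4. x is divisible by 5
No

A contradictory subset is {x + 3y = -20, x < y, x > -1}. No integer assignment can satisfy these jointly:

  - x + 3y = -20: is a linear equation tying the variables together
  - x < y: bounds one variable relative to another variable
  - x > -1: bounds one variable relative to a constant

Propagating the comparison: y > x and x ≥ 0 give y ≥ 1. Range argument: with x ∈ [0, ∞], y ∈ [1, ∞], the left side of the equation is at least 3, but the right side is -20 < 3. No integer solution exists.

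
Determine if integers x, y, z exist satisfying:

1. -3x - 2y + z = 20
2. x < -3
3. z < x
Yes

Take x = -4, y = -7, z = -6. Substituting into each constraint:
  (1) -3(-4) - 2(-7) + (-6) = 20 ✓
  (2) -4 < -3 ✓
  (3) -6 < -4 ✓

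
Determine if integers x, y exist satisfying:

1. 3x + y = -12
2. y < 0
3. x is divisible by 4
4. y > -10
No

The full constraint system is jointly infeasible over the integers. Each constraint and what it forces:

  - 3x + y = -12: is a linear equation tying the variables together
  - y < 0: bounds one variable relative to a constant
  - x is divisible by 4: restricts x to multiples of 4
  - y > -10: bounds one variable relative to a constant

The bounds confine y to {-9, -8, -7, -6, -5, -4, -3, -2, -1}. For each value, substitute into the equation:
  • y = -9: the equation forces x = -1, but 4 does not divide -1.
  • y = -8: the equation gives 3x = -4, so x would not be an integer.
  • y = -7: the equation gives 3x = -5, so x would not be an integer.
  • y = -6: the equation forces x = -2, but 4 does not divide -2.
  • y = -5: the equation gives 3x = -7, so x would not be an integer.
  • y = -4: the equation gives 3x = -8, so x would not be an integer.
  • y = -3: the equation forces x = -3, but 4 does not divide -3.
  • y = -2: the equation gives 3x = -10, so x would not be an integer.
  • y = -1: the equation gives 3x = -11, so x would not be an integer.
Every case fails, so no integer solution exists.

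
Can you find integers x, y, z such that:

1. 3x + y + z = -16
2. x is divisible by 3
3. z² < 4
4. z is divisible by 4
Yes

Take x = 0, y = -16, z = 0. Substituting into each constraint:
  (1) 3(0) + (-16) + 0 = -16 ✓
  (2) 0 = 3 × 0, remainder 0 ✓
  (3) z² = (0)² = 0, and 0 < 4 ✓
  (4) 0 = 4 × 0, remainder 0 ✓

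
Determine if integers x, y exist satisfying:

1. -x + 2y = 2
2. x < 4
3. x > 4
No

A contradictory subset is {x < 4, x > 4}. No integer assignment can satisfy these jointly:

  - x < 4: bounds one variable relative to a constant
  - x > 4: bounds one variable relative to a constant

Direct contradiction: the bounds on x require x ≥ 5 and x ≤ 3 simultaneously, which is empty.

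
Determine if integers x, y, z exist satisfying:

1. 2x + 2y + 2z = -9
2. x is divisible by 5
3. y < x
No

Even the single constraint (2x + 2y + 2z = -9) is infeasible over the integers.

  - 2x + 2y + 2z = -9: every term on the left is divisible by 2, so the LHS ≡ 0 (mod 2), but the RHS -9 is not — no integer solution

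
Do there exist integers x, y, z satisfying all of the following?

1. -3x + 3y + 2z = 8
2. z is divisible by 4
Yes

Take x = 7, y = -1, z = 16. Substituting into each constraint:
  (1) -3(7) + 3(-1) + 2(16) = 8 ✓
  (2) 16 = 4 × 4, remainder 0 ✓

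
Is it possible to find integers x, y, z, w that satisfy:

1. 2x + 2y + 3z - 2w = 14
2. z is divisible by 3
Yes

Take x = 7, y = 0, z = 0, w = 0. Substituting into each constraint:
  (1) 2(7) + 2(0) + 3(0) - 2(0) = 14 ✓
  (2) 0 = 3 × 0, remainder 0 ✓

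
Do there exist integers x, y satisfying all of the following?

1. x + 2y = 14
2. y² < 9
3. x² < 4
No

The full constraint system is jointly infeasible over the integers. Each constraint and what it forces:

  - x + 2y = 14: is a linear equation tying the variables together
  - y² < 9: restricts y to |y| ≤ 2
  - x² < 4: restricts x to |x| ≤ 1

Range argument: with x ∈ [-1, 1], y ∈ [-2, 2], the left side of the equation is at most 5, but the right side is 14 > 5. No integer solution exists.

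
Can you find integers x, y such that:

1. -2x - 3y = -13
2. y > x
Yes

Take x = 2, y = 3. Substituting into each constraint:
  (1) -2(2) - 3(3) = -13 ✓
  (2) 3 > 2 ✓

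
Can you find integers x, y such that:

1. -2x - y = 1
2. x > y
Yes

Take x = 0, y = -1. Substituting into each constraint:
  (1) -2(0) + 1 = 1 ✓
  (2) 0 > -1 ✓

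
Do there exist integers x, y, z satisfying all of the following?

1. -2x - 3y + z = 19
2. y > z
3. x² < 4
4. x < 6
Yes

Take x = 0, y = -11, z = -14. Substituting into each constraint:
  (1) -2(0) - 3(-11) + (-14) = 19 ✓
  (2) -11 > -14 ✓
  (3) x² = (0)² = 0, and 0 < 4 ✓
  (4) 0 < 6 ✓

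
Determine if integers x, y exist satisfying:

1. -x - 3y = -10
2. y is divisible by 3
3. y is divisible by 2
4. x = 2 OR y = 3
No

A contradictory subset is {-x - 3y = -10, y is divisible by 2, x = 2 OR y = 3}. No integer assignment can satisfy these jointly:

  - -x - 3y = -10: is a linear equation tying the variables together
  - y is divisible by 2: restricts y to multiples of 2
  - x = 2 OR y = 3: forces a choice: either x = 2 or y = 3

Split on the disjunction (x = 2 OR y = 3):
  • If x = 2: with x = 2, writing y = 2y', every remaining term of the linear equation is divisible by 6, so the left side is ≡ 0 (mod 6); but the right side -8 ≡ 4 (mod 6). No integers can satisfy it.
  • If y = 3: this contradicts the divisibility constraint — 3 is not a multiple of 2.
Both branches are infeasible, so the system has no integer solution.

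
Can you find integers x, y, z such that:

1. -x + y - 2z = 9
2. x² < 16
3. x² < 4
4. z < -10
Yes

Take x = 0, y = -13, z = -11. Substituting into each constraint:
  (1) 0 + (-13) - 2(-11) = 9 ✓
  (2) x² = (0)² = 0, and 0 < 16 ✓
  (3) x² = (0)² = 0, and 0 < 4 ✓
  (4) -11 < -10 ✓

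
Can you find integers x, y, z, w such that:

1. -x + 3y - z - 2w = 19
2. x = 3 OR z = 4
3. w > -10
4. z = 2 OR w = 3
Yes

Take x = 3, y = 9, z = -1, w = 3. Substituting into each constraint:
  (1) (-3) + 3(9) + 1 - 2(3) = 19 ✓
  (2) x = 3, target 3 ✓ (first branch holds)
  (3) 3 > -10 ✓
  (4) w = 3, target 3 ✓ (second branch holds)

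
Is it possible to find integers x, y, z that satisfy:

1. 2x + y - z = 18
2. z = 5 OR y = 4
Yes

Take x = 0, y = 4, z = -14. Substituting into each constraint:
  (1) 2(0) + 4 + 14 = 18 ✓
  (2) y = 4, target 4 ✓ (second branch holds)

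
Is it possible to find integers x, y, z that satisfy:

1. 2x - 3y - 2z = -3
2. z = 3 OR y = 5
Yes

Take x = 6, y = 5, z = 0. Substituting into each constraint:
  (1) 2(6) - 3(5) - 2(0) = -3 ✓
  (2) y = 5, target 5 ✓ (second branch holds)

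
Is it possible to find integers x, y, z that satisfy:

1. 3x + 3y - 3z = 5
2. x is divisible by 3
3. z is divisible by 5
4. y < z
No

Even the single constraint (3x + 3y - 3z = 5) is infeasible over the integers.

  - 3x + 3y - 3z = 5: every term on the left is divisible by 3, so the LHS ≡ 0 (mod 3), but the RHS 5 is not — no integer solution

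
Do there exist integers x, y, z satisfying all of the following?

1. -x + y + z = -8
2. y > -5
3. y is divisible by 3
Yes

Take x = 8, y = 0, z = 0. Substituting into each constraint:
  (1) (-8) + 0 + 0 = -8 ✓
  (2) 0 > -5 ✓
  (3) 0 = 3 × 0, remainder 0 ✓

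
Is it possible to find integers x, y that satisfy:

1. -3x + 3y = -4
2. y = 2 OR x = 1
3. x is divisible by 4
No

Even the single constraint (-3x + 3y = -4) is infeasible over the integers.

  - -3x + 3y = -4: every term on the left is divisible by 3, so the LHS ≡ 0 (mod 3), but the RHS -4 is not — no integer solution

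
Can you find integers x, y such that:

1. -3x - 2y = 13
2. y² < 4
Yes

Take x = -5, y = 1. Substituting into each constraint:
  (1) -3(-5) - 2(1) = 13 ✓
  (2) y² = (1)² = 1, and 1 < 4 ✓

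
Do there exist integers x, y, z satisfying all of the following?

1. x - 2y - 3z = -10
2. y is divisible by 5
Yes

Take x = -10, y = 0, z = 0. Substituting into each constraint:
  (1) (-10) - 2(0) - 3(0) = -10 ✓
  (2) 0 = 5 × 0, remainder 0 ✓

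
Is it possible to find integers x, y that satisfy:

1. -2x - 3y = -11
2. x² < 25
Yes

Take x = 4, y = 1. Substituting into each constraint:
  (1) -2(4) - 3(1) = -11 ✓
  (2) x² = (4)² = 16, and 16 < 25 ✓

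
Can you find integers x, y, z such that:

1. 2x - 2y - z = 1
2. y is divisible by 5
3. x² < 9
Yes

Take x = 0, y = 0, z = -1. Substituting into each constraint:
  (1) 2(0) - 2(0) + 1 = 1 ✓
  (2) 0 = 5 × 0, remainder 0 ✓
  (3) x² = (0)² = 0, and 0 < 9 ✓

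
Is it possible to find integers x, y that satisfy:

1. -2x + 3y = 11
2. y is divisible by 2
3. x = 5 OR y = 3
No

The full constraint system is jointly infeasible over the integers. Each constraint and what it forces:

  - -2x + 3y = 11: is a linear equation tying the variables together
  - y is divisible by 2: restricts y to multiples of 2
  - x = 5 OR y = 3: forces a choice: either x = 5 or y = 3

Modular obstruction: writing y = 2y', every remaining term of the linear equation is divisible by 2, so the left side is ≡ 0 (mod 2); but the right side 11 ≡ 1 (mod 2). No integers can satisfy it.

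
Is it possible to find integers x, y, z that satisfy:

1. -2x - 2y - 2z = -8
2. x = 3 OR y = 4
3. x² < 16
Yes

Take x = 0, y = 4, z = 0. Substituting into each constraint:
  (1) -2(0) - 2(4) - 2(0) = -8 ✓
  (2) y = 4, target 4 ✓ (second branch holds)
  (3) x² = (0)² = 0, and 0 < 16 ✓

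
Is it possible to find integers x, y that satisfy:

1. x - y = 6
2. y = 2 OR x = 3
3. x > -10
Yes

Take x = 3, y = -3. Substituting into each constraint:
  (1) 3 + 3 = 6 ✓
  (2) x = 3, target 3 ✓ (second branch holds)
  (3) 3 > -10 ✓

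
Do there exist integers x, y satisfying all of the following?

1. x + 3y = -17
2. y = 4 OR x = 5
Yes

Take x = -29, y = 4. Substituting into each constraint:
  (1) (-29) + 3(4) = -17 ✓
  (2) y = 4, target 4 ✓ (first branch holds)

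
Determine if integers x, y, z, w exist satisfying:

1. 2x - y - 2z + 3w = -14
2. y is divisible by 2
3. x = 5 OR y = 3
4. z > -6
Yes

Take x = 5, y = 0, z = 12, w = 0. Substituting into each constraint:
  (1) 2(5) + 0 - 2(12) + 3(0) = -14 ✓
  (2) 0 = 2 × 0, remainder 0 ✓
  (3) x = 5, target 5 ✓ (first branch holds)
  (4) 12 > -6 ✓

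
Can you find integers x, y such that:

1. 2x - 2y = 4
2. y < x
Yes

Take x = 0, y = -2. Substituting into each constraint:
  (1) 2(0) - 2(-2) = 4 ✓
  (2) -2 < 0 ✓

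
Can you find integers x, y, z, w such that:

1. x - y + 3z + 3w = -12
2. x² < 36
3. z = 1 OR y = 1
Yes

Take x = -2, y = 1, z = 0, w = -3. Substituting into each constraint:
  (1) (-2) + (-1) + 3(0) + 3(-3) = -12 ✓
  (2) x² = (-2)² = 4, and 4 < 36 ✓
  (3) y = 1, target 1 ✓ (second branch holds)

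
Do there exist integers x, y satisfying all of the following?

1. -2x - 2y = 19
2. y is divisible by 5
No

Even the single constraint (-2x - 2y = 19) is infeasible over the integers.

  - -2x - 2y = 19: every term on the left is divisible by 2, so the LHS ≡ 0 (mod 2), but the RHS 19 is not — no integer solution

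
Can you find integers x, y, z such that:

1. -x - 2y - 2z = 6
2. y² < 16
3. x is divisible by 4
Yes

Take x = 0, y = -3, z = 0. Substituting into each constraint:
  (1) 0 - 2(-3) - 2(0) = 6 ✓
  (2) y² = (-3)² = 9, and 9 < 16 ✓
  (3) 0 = 4 × 0, remainder 0 ✓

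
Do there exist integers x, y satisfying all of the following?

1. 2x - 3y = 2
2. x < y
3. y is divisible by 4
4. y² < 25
Yes

Take x = -5, y = -4. Substituting into each constraint:
  (1) 2(-5) - 3(-4) = 2 ✓
  (2) -5 < -4 ✓
  (3) -4 = 4 × -1, remainder 0 ✓
  (4) y² = (-4)² = 16, and 16 < 25 ✓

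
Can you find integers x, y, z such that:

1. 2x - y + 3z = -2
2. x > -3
Yes

Take x = -1, y = 0, z = 0. Substituting into each constraint:
  (1) 2(-1) + 0 + 3(0) = -2 ✓
  (2) -1 > -3 ✓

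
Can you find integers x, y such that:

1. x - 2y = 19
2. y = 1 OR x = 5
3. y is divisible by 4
No

The full constraint system is jointly infeasible over the integers. Each constraint and what it forces:

  - x - 2y = 19: is a linear equation tying the variables together
  - y = 1 OR x = 5: forces a choice: either y = 1 or x = 5
  - y is divisible by 4: restricts y to multiples of 4

Split on the disjunction (y = 1 OR x = 5):
  • If y = 1: this contradicts the divisibility constraint — 1 is not a multiple of 4.
  • If x = 5: with x = 5, writing y = 4y', every remaining term of the linear equation is divisible by 8, so the left side is ≡ 0 (mod 8); but the right side 14 ≡ 6 (mod 8). No integers can satisfy it.
Both branches are infeasible, so the system has no integer solution.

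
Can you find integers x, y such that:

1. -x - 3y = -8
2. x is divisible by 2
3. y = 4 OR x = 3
Yes

Take x = -4, y = 4. Substituting into each constraint:
  (1) 4 - 3(4) = -8 ✓
  (2) -4 = 2 × -2, remainder 0 ✓
  (3) y = 4, target 4 ✓ (first branch holds)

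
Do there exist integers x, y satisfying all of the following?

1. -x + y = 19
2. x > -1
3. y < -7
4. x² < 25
No

A contradictory subset is {-x + y = 19, x > -1, y < -7}. No integer assignment can satisfy these jointly:

  - -x + y = 19: is a linear equation tying the variables together
  - x > -1: bounds one variable relative to a constant
  - y < -7: bounds one variable relative to a constant

Range argument: with x ∈ [0, ∞], y ∈ [−∞, -8], the left side of the equation is at most -8, but the right side is 19 > -8. No integer solution exists.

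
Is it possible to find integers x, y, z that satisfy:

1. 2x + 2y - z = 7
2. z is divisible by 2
No

The full constraint system is jointly infeasible over the integers. Each constraint and what it forces:

  - 2x + 2y - z = 7: is a linear equation tying the variables together
  - z is divisible by 2: restricts z to multiples of 2

Modular obstruction: writing z = 2z', every remaining term of the linear equation is divisible by 2, so the left side is ≡ 0 (mod 2); but the right side 7 ≡ 1 (mod 2). No integers can satisfy it.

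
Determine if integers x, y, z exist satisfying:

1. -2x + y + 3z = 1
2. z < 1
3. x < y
Yes

Take x = 0, y = 1, z = 0. Substituting into each constraint:
  (1) -2(0) + 1 + 3(0) = 1 ✓
  (2) 0 < 1 ✓
  (3) 0 < 1 ✓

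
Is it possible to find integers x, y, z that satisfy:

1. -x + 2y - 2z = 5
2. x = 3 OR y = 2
Yes

Take x = -1, y = 2, z = 0. Substituting into each constraint:
  (1) 1 + 2(2) - 2(0) = 5 ✓
  (2) y = 2, target 2 ✓ (second branch holds)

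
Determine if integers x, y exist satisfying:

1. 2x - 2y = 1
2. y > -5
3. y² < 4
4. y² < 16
No

Even the single constraint (2x - 2y = 1) is infeasible over the integers.

  - 2x - 2y = 1: every term on the left is divisible by 2, so the LHS ≡ 0 (mod 2), but the RHS 1 is not — no integer solution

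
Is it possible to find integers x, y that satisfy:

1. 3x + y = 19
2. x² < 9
Yes

Take x = 0, y = 19. Substituting into each constraint:
  (1) 3(0) + 19 = 19 ✓
  (2) x² = (0)² = 0, and 0 < 9 ✓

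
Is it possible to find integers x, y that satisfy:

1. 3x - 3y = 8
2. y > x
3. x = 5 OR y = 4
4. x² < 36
No

Even the single constraint (3x - 3y = 8) is infeasible over the integers.

  - 3x - 3y = 8: every term on the left is divisible by 3, so the LHS ≡ 0 (mod 3), but the RHS 8 is not — no integer solution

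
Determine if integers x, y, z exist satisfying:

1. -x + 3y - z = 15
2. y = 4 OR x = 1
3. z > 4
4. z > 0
Yes

Take x = 1, y = 7, z = 5. Substituting into each constraint:
  (1) (-1) + 3(7) + (-5) = 15 ✓
  (2) x = 1, target 1 ✓ (second branch holds)
  (3) 5 > 4 ✓
  (4) 5 > 0 ✓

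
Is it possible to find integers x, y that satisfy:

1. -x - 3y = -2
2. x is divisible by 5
Yes

Take x = -10, y = 4. Substituting into each constraint:
  (1) 10 - 3(4) = -2 ✓
  (2) -10 = 5 × -2, remainder 0 ✓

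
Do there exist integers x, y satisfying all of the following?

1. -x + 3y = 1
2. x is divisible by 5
Yes

Take x = 5, y = 2. Substituting into each constraint:
  (1) (-5) + 3(2) = 1 ✓
  (2) 5 = 5 × 1, remainder 0 ✓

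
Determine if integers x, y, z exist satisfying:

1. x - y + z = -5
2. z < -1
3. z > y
Yes

Take x = -6, y = -3, z = -2. Substituting into each constraint:
  (1) (-6) + 3 + (-2) = -5 ✓
  (2) -2 < -1 ✓
  (3) -2 > -3 ✓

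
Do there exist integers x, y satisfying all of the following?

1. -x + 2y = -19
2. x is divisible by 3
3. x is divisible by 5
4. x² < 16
No

The full constraint system is jointly infeasible over the integers. Each constraint and what it forces:

  - -x + 2y = -19: is a linear equation tying the variables together
  - x is divisible by 3: restricts x to multiples of 3
  - x is divisible by 5: restricts x to multiples of 5
  - x² < 16: restricts x to |x| ≤ 3

The bounds confine x to {0} with 5 | x. For each value, substitute into the equation:
  • x = 0: the equation gives 2y = -19, so y would not be an integer.
Every case fails, so no integer solution exists.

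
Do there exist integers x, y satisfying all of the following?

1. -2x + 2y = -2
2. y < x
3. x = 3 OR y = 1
Yes

Take x = 3, y = 2. Substituting into each constraint:
  (1) -2(3) + 2(2) = -2 ✓
  (2) 2 < 3 ✓
  (3) x = 3, target 3 ✓ (first branch holds)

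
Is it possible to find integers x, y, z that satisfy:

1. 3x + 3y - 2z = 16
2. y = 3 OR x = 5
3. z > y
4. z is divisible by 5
Yes

Take x = 9, y = 3, z = 10. Substituting into each constraint:
  (1) 3(9) + 3(3) - 2(10) = 16 ✓
  (2) y = 3, target 3 ✓ (first branch holds)
  (3) 10 > 3 ✓
  (4) 10 = 5 × 2, remainder 0 ✓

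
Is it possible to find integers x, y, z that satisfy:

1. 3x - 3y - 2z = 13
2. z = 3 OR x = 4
Yes

Take x = 4, y = 1, z = -2. Substituting into each constraint:
  (1) 3(4) - 3(1) - 2(-2) = 13 ✓
  (2) x = 4, target 4 ✓ (second branch holds)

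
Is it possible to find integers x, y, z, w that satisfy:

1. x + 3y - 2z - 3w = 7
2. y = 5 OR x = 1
Yes

Take x = 1, y = 2, z = 0, w = 0. Substituting into each constraint:
  (1) 1 + 3(2) - 2(0) - 3(0) = 7 ✓
  (2) x = 1, target 1 ✓ (second branch holds)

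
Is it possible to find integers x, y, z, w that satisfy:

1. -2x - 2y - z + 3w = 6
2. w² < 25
Yes

Take x = -3, y = 0, z = 0, w = 0. Substituting into each constraint:
  (1) -2(-3) - 2(0) + 0 + 3(0) = 6 ✓
  (2) w² = (0)² = 0, and 0 < 25 ✓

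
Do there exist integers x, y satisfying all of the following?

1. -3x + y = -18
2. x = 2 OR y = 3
Yes

Take x = 2, y = -12. Substituting into each constraint:
  (1) -3(2) + (-12) = -18 ✓
  (2) x = 2, target 2 ✓ (first branch holds)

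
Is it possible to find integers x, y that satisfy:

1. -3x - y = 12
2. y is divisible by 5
Yes

Take x = -4, y = 0. Substituting into each constraint:
  (1) -3(-4) + 0 = 12 ✓
  (2) 0 = 5 × 0, remainder 0 ✓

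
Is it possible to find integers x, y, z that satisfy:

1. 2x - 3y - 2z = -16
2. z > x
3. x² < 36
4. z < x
No

A contradictory subset is {z > x, z < x}. No integer assignment can satisfy these jointly:

  - z > x: bounds one variable relative to another variable
  - z < x: bounds one variable relative to another variable

Direct contradiction: z > x and x > z cannot both hold.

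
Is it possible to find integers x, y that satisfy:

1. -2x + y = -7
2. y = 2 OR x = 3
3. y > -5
Yes

Take x = 3, y = -1. Substituting into each constraint:
  (1) -2(3) + (-1) = -7 ✓
  (2) x = 3, target 3 ✓ (second branch holds)
  (3) -1 > -5 ✓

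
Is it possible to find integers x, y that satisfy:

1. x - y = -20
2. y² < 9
Yes

Take x = -20, y = 0. Substituting into each constraint:
  (1) (-20) + 0 = -20 ✓
  (2) y² = (0)² = 0, and 0 < 9 ✓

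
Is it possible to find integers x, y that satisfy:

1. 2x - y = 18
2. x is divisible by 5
Yes

Take x = 0, y = -18. Substituting into each constraint:
  (1) 2(0) + 18 = 18 ✓
  (2) 0 = 5 × 0, remainder 0 ✓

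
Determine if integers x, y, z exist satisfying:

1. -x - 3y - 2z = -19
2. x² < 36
Yes

Take x = 0, y = 1, z = 8. Substituting into each constraint:
  (1) 0 - 3(1) - 2(8) = -19 ✓
  (2) x² = (0)² = 0, and 0 < 36 ✓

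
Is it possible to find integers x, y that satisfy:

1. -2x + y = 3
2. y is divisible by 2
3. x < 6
No

A contradictory subset is {-2x + y = 3, y is divisible by 2}. No integer assignment can satisfy these jointly:

  - -2x + y = 3: is a linear equation tying the variables together
  - y is divisible by 2: restricts y to multiples of 2

Modular obstruction: writing y = 2y', every remaining term of the linear equation is divisible by 2, so the left side is ≡ 0 (mod 2); but the right side 3 ≡ 1 (mod 2). No integers can satisfy it.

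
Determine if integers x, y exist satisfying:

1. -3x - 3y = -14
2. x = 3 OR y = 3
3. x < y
No

Even the single constraint (-3x - 3y = -14) is infeasible over the integers.

  - -3x - 3y = -14: every term on the left is divisible by 3, so the LHS ≡ 0 (mod 3), but the RHS -14 is not — no integer solution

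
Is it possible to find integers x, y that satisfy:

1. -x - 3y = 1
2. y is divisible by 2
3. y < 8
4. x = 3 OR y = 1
No

A contradictory subset is {-x - 3y = 1, y is divisible by 2, x = 3 OR y = 1}. No integer assignment can satisfy these jointly:

  - -x - 3y = 1: is a linear equation tying the variables together
  - y is divisible by 2: restricts y to multiples of 2
  - x = 3 OR y = 1: forces a choice: either x = 3 or y = 1

Split on the disjunction (x = 3 OR y = 1):
  • If x = 3: with x = 3, writing y = 2y', every remaining term of the linear equation is divisible by 6, so the left side is ≡ 0 (mod 6); but the right side 4 ≡ 4 (mod 6). No integers can satisfy it.
  • If y = 1: this contradicts the divisibility constraint — 1 is not a multiple of 2.
Both branches are infeasible, so the system has no integer solution.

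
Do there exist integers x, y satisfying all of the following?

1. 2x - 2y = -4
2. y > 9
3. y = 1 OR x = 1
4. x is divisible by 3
No

A contradictory subset is {2x - 2y = -4, y > 9, y = 1 OR x = 1}. No integer assignment can satisfy these jointly:

  - 2x - 2y = -4: is a linear equation tying the variables together
  - y > 9: bounds one variable relative to a constant
  - y = 1 OR x = 1: forces a choice: either y = 1 or x = 1

Split on the disjunction (y = 1 OR x = 1):
  • If y = 1: this contradicts the bound y ≥ 10.
  • If x = 1: the equation forces y = 3, which contradicts the bound y ≥ 10.
Both branches are infeasible, so the system has no integer solution.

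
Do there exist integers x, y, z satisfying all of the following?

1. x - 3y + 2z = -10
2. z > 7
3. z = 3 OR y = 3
Yes

Take x = -17, y = 3, z = 8. Substituting into each constraint:
  (1) (-17) - 3(3) + 2(8) = -10 ✓
  (2) 8 > 7 ✓
  (3) y = 3, target 3 ✓ (second branch holds)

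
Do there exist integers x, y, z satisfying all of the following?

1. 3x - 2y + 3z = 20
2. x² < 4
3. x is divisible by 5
Yes

Take x = 0, y = -10, z = 0. Substituting into each constraint:
  (1) 3(0) - 2(-10) + 3(0) = 20 ✓
  (2) x² = (0)² = 0, and 0 < 4 ✓
  (3) 0 = 5 × 0, remainder 0 ✓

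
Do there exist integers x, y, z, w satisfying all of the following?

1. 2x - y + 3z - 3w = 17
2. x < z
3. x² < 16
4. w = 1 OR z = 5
Yes

Take x = 0, y = -17, z = 1, w = 1. Substituting into each constraint:
  (1) 2(0) + 17 + 3(1) - 3(1) = 17 ✓
  (2) 0 < 1 ✓
  (3) x² = (0)² = 0, and 0 < 16 ✓
  (4) w = 1, target 1 ✓ (first branch holds)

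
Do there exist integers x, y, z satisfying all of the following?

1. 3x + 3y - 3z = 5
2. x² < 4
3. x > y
No

Even the single constraint (3x + 3y - 3z = 5) is infeasible over the integers.

  - 3x + 3y - 3z = 5: every term on the left is divisible by 3, so the LHS ≡ 0 (mod 3), but the RHS 5 is not — no integer solution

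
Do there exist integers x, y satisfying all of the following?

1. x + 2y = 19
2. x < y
Yes

Take x = 5, y = 7. Substituting into each constraint:
  (1) 5 + 2(7) = 19 ✓
  (2) 5 < 7 ✓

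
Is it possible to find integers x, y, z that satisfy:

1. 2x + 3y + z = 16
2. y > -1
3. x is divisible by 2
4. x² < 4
Yes

Take x = 0, y = 5, z = 1. Substituting into each constraint:
  (1) 2(0) + 3(5) + 1 = 16 ✓
  (2) 5 > -1 ✓
  (3) 0 = 2 × 0, remainder 0 ✓
  (4) x² = (0)² = 0, and 0 < 4 ✓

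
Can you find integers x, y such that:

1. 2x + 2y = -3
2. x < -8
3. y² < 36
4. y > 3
No

Even the single constraint (2x + 2y = -3) is infeasible over the integers.

  - 2x + 2y = -3: every term on the left is divisible by 2, so the LHS ≡ 0 (mod 2), but the RHS -3 is not — no integer solution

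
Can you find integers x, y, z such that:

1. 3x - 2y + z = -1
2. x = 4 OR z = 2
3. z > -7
Yes

Take x = -1, y = 0, z = 2. Substituting into each constraint:
  (1) 3(-1) - 2(0) + 2 = -1 ✓
  (2) z = 2, target 2 ✓ (second branch holds)
  (3) 2 > -7 ✓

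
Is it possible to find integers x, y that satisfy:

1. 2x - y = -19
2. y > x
Yes

Take x = 0, y = 19. Substituting into each constraint:
  (1) 2(0) + (-19) = -19 ✓
  (2) 19 > 0 ✓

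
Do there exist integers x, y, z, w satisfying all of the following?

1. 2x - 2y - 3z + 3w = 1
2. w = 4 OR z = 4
Yes

Take x = 0, y = 4, z = 1, w = 4. Substituting into each constraint:
  (1) 2(0) - 2(4) - 3(1) + 3(4) = 1 ✓
  (2) w = 4, target 4 ✓ (first branch holds)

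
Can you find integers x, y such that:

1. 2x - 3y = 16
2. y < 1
Yes

Take x = 8, y = 0. Substituting into each constraint:
  (1) 2(8) - 3(0) = 16 ✓
  (2) 0 < 1 ✓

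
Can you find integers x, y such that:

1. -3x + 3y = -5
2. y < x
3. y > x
No

Even the single constraint (-3x + 3y = -5) is infeasible over the integers.

  - -3x + 3y = -5: every term on the left is divisible by 3, so the LHS ≡ 0 (mod 3), but the RHS -5 is not — no integer solution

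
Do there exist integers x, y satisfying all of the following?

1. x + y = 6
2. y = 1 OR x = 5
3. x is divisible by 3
No

The full constraint system is jointly infeasible over the integers. Each constraint and what it forces:

  - x + y = 6: is a linear equation tying the variables together
  - y = 1 OR x = 5: forces a choice: either y = 1 or x = 5
  - x is divisible by 3: restricts x to multiples of 3

Split on the disjunction (y = 1 OR x = 5):
  • If y = 1: with y = 1, writing x = 3x', every remaining term of the linear equation is divisible by 3, so the left side is ≡ 0 (mod 3); but the right side 5 ≡ 2 (mod 3). No integers can satisfy it.
  • If x = 5: this contradicts the divisibility constraint — 5 is not a multiple of 3.
Both branches are infeasible, so the system has no integer solution.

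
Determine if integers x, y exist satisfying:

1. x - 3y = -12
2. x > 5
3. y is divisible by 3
Yes

Take x = 6, y = 6. Substituting into each constraint:
  (1) 6 - 3(6) = -12 ✓
  (2) 6 > 5 ✓
  (3) 6 = 3 × 2, remainder 0 ✓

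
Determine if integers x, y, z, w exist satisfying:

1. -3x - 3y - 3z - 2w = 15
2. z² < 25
Yes

Take x = 0, y = -5, z = 0, w = 0. Substituting into each constraint:
  (1) -3(0) - 3(-5) - 3(0) - 2(0) = 15 ✓
  (2) z² = (0)² = 0, and 0 < 25 ✓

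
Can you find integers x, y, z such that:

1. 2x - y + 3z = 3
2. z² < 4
Yes

Take x = 0, y = -3, z = 0. Substituting into each constraint:
  (1) 2(0) + 3 + 3(0) = 3 ✓
  (2) z² = (0)² = 0, and 0 < 4 ✓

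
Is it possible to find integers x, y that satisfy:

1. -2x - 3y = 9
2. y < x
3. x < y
No

A contradictory subset is {y < x, x < y}. No integer assignment can satisfy these jointly:

  - y < x: bounds one variable relative to another variable
  - x < y: bounds one variable relative to another variable

Direct contradiction: x > y and y > x cannot both hold.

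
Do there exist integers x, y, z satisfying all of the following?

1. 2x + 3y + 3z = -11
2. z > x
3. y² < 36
Yes

Take x = -4, y = 0, z = -1. Substituting into each constraint:
  (1) 2(-4) + 3(0) + 3(-1) = -11 ✓
  (2) -1 > -4 ✓
  (3) y² = (0)² = 0, and 0 < 36 ✓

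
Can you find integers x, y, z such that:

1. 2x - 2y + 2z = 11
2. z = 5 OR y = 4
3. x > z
No

Even the single constraint (2x - 2y + 2z = 11) is infeasible over the integers.

  - 2x - 2y + 2z = 11: every term on the left is divisible by 2, so the LHS ≡ 0 (mod 2), but the RHS 11 is not — no integer solution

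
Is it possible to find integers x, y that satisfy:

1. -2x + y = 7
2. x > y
Yes

Take x = -8, y = -9. Substituting into each constraint:
  (1) -2(-8) + (-9) = 7 ✓
  (2) -8 > -9 ✓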